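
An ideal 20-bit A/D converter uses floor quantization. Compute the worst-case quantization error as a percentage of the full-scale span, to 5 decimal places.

Truncating → worst-case error = 1 LSB = V_FS/2^20, so 100/1048576 = 9.53674e-05 % of full scale.

0.00010 %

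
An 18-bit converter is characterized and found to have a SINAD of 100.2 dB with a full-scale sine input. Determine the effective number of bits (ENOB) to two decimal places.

16.35 bits

ENOB = (SINAD − 1.76) / 6.02 = (100.2 − 1.76)/6.02 = 16.352.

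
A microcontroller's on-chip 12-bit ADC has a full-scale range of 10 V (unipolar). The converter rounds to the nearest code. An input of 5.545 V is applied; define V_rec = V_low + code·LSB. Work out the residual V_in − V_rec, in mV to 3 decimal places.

0.566 mV

Step size: 10 V ÷ 2^12 = 2.441 mV.
Scaled input = 2271.2320 LSBs, so code = 2271.
Code 2271 maps back to 0 + 2271×0.00244141 V = 5.5444336 V.
V_in − V_rec = 0.000566406 V = 0.566 mV.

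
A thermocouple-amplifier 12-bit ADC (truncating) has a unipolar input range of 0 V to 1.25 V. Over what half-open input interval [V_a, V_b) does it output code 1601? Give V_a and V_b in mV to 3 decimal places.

LSB = 1.25/2^12 = 305.18 µV.
V_a = V_low + 1601·LSB = 0.488586 V; V_b = V_low + 1602·LSB = 0.488892 V.

[488.586 mV, 488.892 mV)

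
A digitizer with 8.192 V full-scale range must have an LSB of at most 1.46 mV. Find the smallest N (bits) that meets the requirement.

Number of steps required ≥ 8.192 V / 1.46 mV = 5610.96.
Need 2^N ≥ 5610.96; 2^12 = 4096, 2^13 = 8192.
Minimum N = 13.

13 bits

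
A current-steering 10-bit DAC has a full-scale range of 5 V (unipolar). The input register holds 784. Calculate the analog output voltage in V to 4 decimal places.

LSB = 5 V / 2^10 = 4.883 mV.
V_out = 0 + 784 × 0.00488281 V = 3.82812 V.

3.8281 V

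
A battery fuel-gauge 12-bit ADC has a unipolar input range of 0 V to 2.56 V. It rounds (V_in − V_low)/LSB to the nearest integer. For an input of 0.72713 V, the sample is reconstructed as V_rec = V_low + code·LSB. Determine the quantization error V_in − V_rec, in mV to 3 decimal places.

0.255 mV

Step size: 2.56 V ÷ 2^12 = 0.625 mV.
(V_in − V_low)/LSB = (0.72713 − 0)/0.000625 = 1163.4080 → code 1163 (round).
Reconstructed: 0.726875 V.
Error = 0.72713 − 0.726875 = 0.000255 V = 0.255 mV.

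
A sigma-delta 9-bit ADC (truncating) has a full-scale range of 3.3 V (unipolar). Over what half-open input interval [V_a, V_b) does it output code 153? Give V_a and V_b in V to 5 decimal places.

[0.98613 V, 0.99258 V)

LSB = 3.3/2^9 = 6.445 mV.
V_a = V_low + 153·LSB = 0.986133 V; V_b = V_low + 154·LSB = 0.992578 V.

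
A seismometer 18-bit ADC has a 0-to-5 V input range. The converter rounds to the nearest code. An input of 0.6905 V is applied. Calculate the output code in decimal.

LSB = 5 V / 262144 = 19.07 µV.
Input sits at 36202.086 steps above V_low.
Round → code 36202.

code 36202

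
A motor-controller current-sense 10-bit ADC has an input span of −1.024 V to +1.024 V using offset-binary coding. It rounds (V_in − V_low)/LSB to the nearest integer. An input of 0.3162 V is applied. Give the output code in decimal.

code 670

LSB = 2.048 V / 1024 = 2.000 mV.
(0.3162 − (−1.024)) / 0.002 = 670.100 LSBs.
Round → code 670.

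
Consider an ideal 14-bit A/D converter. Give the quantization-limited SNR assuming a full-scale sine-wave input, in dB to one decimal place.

86.0 dB

SNR ≈ 6.02·N + 1.76 dB = 6.02·14 + 1.76 = 86.04 dB.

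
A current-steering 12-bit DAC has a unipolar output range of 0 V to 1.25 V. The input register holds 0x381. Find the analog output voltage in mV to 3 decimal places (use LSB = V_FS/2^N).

273.743 mV

LSB = 1.25 V / 2^12 = 305.18 µV.
Code 0x381 = 897 decimal.
V_out = 0 + 897 × 0.000305176 V = 0.273743 V.
= 273.743 mV.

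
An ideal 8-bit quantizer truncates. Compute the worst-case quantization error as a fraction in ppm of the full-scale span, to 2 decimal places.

3906.25 ppm

Truncating → worst-case error = 1 LSB = V_FS/2^8, so 1e+06/256 = 3906.25 ppm of full scale.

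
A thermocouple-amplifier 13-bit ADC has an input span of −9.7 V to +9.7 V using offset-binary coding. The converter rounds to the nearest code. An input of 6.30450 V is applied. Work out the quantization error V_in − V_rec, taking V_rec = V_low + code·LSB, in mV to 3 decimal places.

0.447 mV

LSB = 19.4/2^13 = 2.368 mV.
(6.30450 − (−9.7))/0.00236816 = 6758.1889; round gives code 6758.
V_rec = (−9.7) + 6758·0.00236816 = 6.3040527 V.
Difference: 0.000447266 V → 0.447 mV.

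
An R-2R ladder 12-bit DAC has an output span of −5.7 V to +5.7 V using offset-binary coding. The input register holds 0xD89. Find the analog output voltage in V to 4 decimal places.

3.9438 V

LSB = 11.4 V / 2^12 = 2.783 mV.
Code 0xD89 = 3465 decimal.
V_out = (−5.7) + 3465 × 0.0027832 V = 3.9438 V.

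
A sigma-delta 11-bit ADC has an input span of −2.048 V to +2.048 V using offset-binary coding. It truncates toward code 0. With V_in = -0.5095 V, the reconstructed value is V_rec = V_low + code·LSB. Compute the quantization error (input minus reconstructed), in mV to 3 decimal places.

Step size: 4.096 V ÷ 2^11 = 2.000 mV.
(V_in − V_low)/LSB = (-0.5095 − (−2.048))/0.002 = 769.2500 → code 769 (floor).
Reconstructed: -0.51 V.
Difference: 0.0005 V → 0.500 mV.

0.500 mV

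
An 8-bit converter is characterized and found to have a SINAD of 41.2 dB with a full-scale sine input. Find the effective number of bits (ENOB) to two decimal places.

6.55 bits

ENOB = (SINAD − 1.76) / 6.02 = (41.2 − 1.76)/6.02 = 6.551.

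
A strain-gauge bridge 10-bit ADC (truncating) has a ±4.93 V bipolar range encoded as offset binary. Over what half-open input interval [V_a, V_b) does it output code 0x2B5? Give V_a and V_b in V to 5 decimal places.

LSB = 9.86/2^10 = 9.629 mV.
Code 0x2B5 = 693 decimal.
V_a = V_low + 693·LSB = 1.74283 V; V_b = V_low + 694·LSB = 1.75246 V.

[1.74283 V, 1.75246 V)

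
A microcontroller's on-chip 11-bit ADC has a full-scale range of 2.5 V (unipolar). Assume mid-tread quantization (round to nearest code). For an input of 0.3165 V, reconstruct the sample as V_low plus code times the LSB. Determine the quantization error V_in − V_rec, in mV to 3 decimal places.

One LSB is 2.5 V / 2048 = 1.221 mV.
Scaled input = 259.2768 LSBs, so code = 259.
Code 259 maps back to 0 + 259×0.0012207 V = 0.31616211 V.
Error = 0.3165 − 0.31616211 = 0.000337891 V = 0.338 mV.

0.338 mV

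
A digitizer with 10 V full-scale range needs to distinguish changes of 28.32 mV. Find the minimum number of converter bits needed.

Number of steps required ≥ 10 V / 28.32 mV = 353.11.
Need 2^N ≥ 353.11; 2^8 = 256, 2^9 = 512.
Minimum N = 9.

9 bits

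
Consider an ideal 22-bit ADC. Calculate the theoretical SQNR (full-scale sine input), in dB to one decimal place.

134.2 dB

SNR ≈ 6.02·N + 1.76 dB = 6.02·22 + 1.76 = 134.20 dB.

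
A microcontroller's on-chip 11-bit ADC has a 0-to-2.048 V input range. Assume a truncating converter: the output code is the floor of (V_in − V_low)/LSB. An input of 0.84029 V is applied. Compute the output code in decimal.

With 2048 levels over 2.048 V, one step is 1.000 mV.
(0.84029 − 0) / 0.001 = 840.290 LSBs.
⌊·⌋(840.290) = 840.

code 840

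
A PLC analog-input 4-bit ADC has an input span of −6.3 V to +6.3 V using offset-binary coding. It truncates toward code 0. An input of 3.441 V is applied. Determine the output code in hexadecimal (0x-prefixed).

code 0xC (decimal 12)

LSB = 12.6 V / 16 = 0.7875 V.
(3.441 − (−6.3)) / 0.7875 = 12.370 LSBs.
Floor → code 12.
In hexadecimal (0x-prefixed): 0xC.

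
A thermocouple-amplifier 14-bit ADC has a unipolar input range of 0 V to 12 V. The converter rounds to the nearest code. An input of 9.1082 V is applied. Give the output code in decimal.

code 12436

Full-scale span = 12 V; LSB = 12/2^14 = 0.732 mV.
Input sits at 12435.729 steps above V_low.
So the output code is 12436.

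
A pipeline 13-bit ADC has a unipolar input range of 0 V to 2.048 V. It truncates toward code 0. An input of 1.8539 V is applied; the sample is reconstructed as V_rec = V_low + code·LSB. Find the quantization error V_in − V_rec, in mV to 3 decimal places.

0.150 mV

LSB = 2.048/2^13 = 250.00 µV.
Scaled input = 7415.6000 LSBs, so code = 7415.
V_rec = 0 + 7415·0.00025 = 1.85375 V.
Error = 1.8539 − 1.85375 = 0.00015 V = 0.150 mV.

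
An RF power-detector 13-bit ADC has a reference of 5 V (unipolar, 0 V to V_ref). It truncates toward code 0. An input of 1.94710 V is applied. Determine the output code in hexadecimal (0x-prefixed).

LSB = 5 V / 8192 = 0.610 mV.
(V_in − V_low)/LSB = (1.94710 − 0) / 0.000610352 = 3190.129.
Floor → code 3190.
In hexadecimal (0x-prefixed): 0xC76.

code 0xC76 (decimal 3190)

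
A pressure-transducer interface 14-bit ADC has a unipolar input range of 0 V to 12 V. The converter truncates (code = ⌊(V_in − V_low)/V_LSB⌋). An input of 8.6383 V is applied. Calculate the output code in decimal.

LSB = 12 V / 16384 = 0.732 mV.
(V_in − V_low)/LSB = (8.6383 − 0) / 0.000732422 = 11794.159.
Floor → code 11794.

code 11794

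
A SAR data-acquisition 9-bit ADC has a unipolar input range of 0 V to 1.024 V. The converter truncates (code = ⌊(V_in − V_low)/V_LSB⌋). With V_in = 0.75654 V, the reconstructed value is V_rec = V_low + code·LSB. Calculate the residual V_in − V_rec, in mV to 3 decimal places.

0.540 mV

Step size: 1.024 V ÷ 2^9 = 2.000 mV.
(0.75654 − 0)/0.002 = 378.2700; ⌊·⌋ gives code 378.
Code 378 maps back to 0 + 378×0.002 V = 0.756 V.
Difference: 0.00054 V → 0.540 mV.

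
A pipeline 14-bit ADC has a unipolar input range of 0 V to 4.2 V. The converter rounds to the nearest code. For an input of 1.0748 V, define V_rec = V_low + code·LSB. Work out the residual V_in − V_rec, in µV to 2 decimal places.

-65.72 µV

One LSB is 4.2 V / 16384 = 256.35 µV.
(V_in − V_low)/LSB = (1.0748 − 0)/0.000256348 = 4192.7436 → code 4193 (round).
V_rec = 0 + 4193·0.000256348 = 1.0748657 V.
Difference: -6.57227e-05 V → -65.72 µV.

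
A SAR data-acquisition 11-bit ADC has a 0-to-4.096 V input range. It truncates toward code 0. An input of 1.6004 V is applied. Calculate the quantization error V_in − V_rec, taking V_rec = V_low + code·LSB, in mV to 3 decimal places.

Step size: 4.096 V ÷ 2^11 = 2.000 mV.
Scaled input = 800.2000 LSBs, so code = 800.
V_rec = 0 + 800·0.002 = 1.6 V.
Error = 1.6004 − 1.6 = 0.0004 V = 0.400 mV.

0.400 mV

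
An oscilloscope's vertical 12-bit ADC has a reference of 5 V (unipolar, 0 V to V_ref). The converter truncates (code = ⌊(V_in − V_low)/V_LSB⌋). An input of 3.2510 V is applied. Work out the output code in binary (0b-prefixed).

code 0b101001100111 (decimal 2663)

Full-scale span = 5 V; LSB = 5/2^12 = 1.221 mV.
Input sits at 2663.219 steps above V_low.
So the output code is 2663.
In binary (0b-prefixed): 0b101001100111.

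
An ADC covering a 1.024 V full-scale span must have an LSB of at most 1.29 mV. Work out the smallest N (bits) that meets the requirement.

10 bits

Number of steps required ≥ 1.024 V / 1.29 mV = 793.80.
Need 2^N ≥ 793.80; 2^9 = 512, 2^10 = 1024.
Minimum N = 10.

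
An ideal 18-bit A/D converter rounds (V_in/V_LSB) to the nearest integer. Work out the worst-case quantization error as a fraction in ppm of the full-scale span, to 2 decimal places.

1.91 ppm

Rounding → worst-case error = ½ LSB = V_FS/2^19, so 1e+06/524288 = 1.90735 ppm of full scale.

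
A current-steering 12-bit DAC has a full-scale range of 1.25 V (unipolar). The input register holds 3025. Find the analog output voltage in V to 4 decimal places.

0.9232 V

LSB = 1.25 V / 2^12 = 305.18 µV.
V_out = 0 + 3025 × 0.000305176 V = 0.923157 V.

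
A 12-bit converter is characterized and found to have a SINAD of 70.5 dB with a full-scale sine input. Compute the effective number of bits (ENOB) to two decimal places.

11.42 bits

ENOB = (SINAD − 1.76) / 6.02 = (70.5 − 1.76)/6.02 = 11.419.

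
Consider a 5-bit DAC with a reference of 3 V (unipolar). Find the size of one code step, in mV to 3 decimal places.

Full-scale span = 3 V.
LSB = 3 / 2^5 = 3 / 32 = 0.09375 V = 93.750 mV.

93.750 mV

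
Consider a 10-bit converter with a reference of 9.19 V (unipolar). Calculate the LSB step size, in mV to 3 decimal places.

8.975 mV

Full-scale span = 9.19 V.
LSB = 9.19 / 2^10 = 9.19 / 1024 = 0.00897461 V = 8.975 mV.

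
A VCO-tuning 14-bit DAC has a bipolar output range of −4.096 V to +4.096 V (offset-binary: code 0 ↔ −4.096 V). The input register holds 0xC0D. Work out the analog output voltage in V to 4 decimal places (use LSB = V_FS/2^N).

LSB = 8.192 V / 2^14 = 0.500 mV.
Code 0xC0D = 3085 decimal.
V_out = (−4.096) + 3085 × 0.0005 V = -2.5535 V.

-2.5535 V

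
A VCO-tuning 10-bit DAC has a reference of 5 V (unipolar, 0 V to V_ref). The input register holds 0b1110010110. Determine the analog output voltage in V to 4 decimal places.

LSB = 5 V / 2^10 = 4.883 mV.
Code 0b1110010110 = 918 decimal.
V_out = 0 + 918 × 0.00488281 V = 4.48242 V.

4.4824 V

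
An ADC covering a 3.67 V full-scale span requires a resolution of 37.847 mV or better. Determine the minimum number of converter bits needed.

Number of steps required ≥ 3.67 V / 37.847 mV = 96.97.
Need 2^N ≥ 96.97; 2^6 = 64, 2^7 = 128.
Minimum N = 7.

7 bits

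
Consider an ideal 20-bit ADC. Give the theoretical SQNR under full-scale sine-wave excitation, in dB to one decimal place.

SNR ≈ 6.02·N + 1.76 dB = 6.02·20 + 1.76 = 122.16 dB.

122.2 dB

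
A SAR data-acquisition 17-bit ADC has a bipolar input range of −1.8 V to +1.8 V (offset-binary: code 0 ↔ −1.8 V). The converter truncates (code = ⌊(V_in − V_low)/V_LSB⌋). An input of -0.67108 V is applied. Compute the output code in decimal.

code 41102

With 131072 levels over 3.6 V, one step is 27.47 µV.
(-0.67108 − (−1.8)) / 2.74658e-05 = 41102.723 LSBs.
Floor → code 41102.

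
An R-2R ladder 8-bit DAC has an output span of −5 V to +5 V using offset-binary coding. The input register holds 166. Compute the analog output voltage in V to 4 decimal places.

1.4844 V

LSB = 10 V / 2^8 = 39.062 mV.
V_out = (−5) + 166 × 0.0390625 V = 1.48438 V.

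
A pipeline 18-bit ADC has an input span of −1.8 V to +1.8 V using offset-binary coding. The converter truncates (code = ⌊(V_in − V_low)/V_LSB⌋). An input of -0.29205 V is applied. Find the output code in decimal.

With 262144 levels over 3.6 V, one step is 13.73 µV.
Input sits at 109805.568 steps above V_low.
⌊·⌋(109805.568) = 109805.

code 109805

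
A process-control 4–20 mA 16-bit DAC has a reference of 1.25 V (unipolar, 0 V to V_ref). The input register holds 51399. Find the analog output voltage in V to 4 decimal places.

LSB = 1.25 V / 2^16 = 19.07 µV.
V_out = 0 + 51399 × 1.90735e-05 V = 0.980358 V.

0.9804 V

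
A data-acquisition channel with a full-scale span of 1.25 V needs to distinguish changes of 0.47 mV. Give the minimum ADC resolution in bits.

Number of steps required ≥ 1.25 V / 0.47 mV = 2659.57.
Need 2^N ≥ 2659.57; 2^11 = 2048, 2^12 = 4096.
Minimum N = 12.

12 bits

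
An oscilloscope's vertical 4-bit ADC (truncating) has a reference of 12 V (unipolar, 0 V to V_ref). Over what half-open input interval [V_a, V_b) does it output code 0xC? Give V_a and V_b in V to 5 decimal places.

[9.00000 V, 9.75000 V)

LSB = 12/2^4 = 0.7500 V.
Code 0xC = 12 decimal.
V_a = V_low + 12·LSB = 9 V; V_b = V_low + 13·LSB = 9.75 V.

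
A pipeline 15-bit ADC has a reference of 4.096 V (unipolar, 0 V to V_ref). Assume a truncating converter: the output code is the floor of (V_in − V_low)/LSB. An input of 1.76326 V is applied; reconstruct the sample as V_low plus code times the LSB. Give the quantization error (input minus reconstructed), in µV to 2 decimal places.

Step size: 4.096 V ÷ 2^15 = 125.00 µV.
(1.76326 − 0)/0.000125 = 14106.0800; ⌊·⌋ gives code 14106.
Code 14106 maps back to 0 + 14106×0.000125 V = 1.76325 V.
V_in − V_rec = 1e-05 V = 10.00 µV.

10.00 µV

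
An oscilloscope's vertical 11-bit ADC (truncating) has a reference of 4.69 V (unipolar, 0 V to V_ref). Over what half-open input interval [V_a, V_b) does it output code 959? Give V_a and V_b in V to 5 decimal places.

LSB = 4.69/2^11 = 2.290 mV.
V_a = V_low + 959·LSB = 2.19615 V; V_b = V_low + 960·LSB = 2.19844 V.

[2.19615 V, 2.19844 V)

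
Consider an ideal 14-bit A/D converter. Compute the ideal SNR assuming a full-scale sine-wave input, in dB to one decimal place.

86.0 dB

SNR ≈ 6.02·N + 1.76 dB = 6.02·14 + 1.76 = 86.04 dB.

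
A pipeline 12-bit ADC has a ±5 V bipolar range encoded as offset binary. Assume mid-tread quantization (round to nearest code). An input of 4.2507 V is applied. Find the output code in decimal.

code 3789

Full-scale span = 10 V; LSB = 10/2^12 = 2.441 mV.
(V_in − V_low)/LSB = (4.2507 − (−5)) / 0.00244141 = 3789.087.
round(3789.087) = 3789.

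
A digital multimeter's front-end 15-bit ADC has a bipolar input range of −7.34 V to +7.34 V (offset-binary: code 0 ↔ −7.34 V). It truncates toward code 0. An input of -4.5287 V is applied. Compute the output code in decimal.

code 6275

With 32768 levels over 14.68 V, one step is 448.00 µV.
Input sits at 6275.251 steps above V_low.
Floor → code 6275.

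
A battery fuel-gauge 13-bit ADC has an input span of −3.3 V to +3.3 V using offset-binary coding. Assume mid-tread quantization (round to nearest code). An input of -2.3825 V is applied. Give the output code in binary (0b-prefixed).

code 0b10001110011 (decimal 1139)

With 8192 levels over 6.6 V, one step is 0.806 mV.
(-2.3825 − (−3.3)) / 0.000805664 = 1138.812 LSBs.
So the output code is 1139.
In binary (0b-prefixed): 0b10001110011.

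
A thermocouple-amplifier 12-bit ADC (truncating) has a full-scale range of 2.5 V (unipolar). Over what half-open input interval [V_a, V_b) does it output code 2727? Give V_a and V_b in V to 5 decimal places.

[1.66443 V, 1.66504 V)

LSB = 2.5/2^12 = 0.610 mV.
V_a = V_low + 2727·LSB = 1.66443 V; V_b = V_low + 2728·LSB = 1.66504 V.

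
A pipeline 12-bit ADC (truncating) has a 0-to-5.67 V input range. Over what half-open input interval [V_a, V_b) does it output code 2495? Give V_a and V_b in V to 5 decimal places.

[3.45377 V, 3.45516 V)

LSB = 5.67/2^12 = 1.384 mV.
V_a = V_low + 2495·LSB = 3.45377 V; V_b = V_low + 2496·LSB = 3.45516 V.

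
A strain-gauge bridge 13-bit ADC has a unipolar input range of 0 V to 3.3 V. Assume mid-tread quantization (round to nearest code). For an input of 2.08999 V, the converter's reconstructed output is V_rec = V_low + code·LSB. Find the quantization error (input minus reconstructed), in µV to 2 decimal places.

97.42 µV

LSB = 3.3/2^13 = 402.83 µV.
(V_in − V_low)/LSB = (2.08999 − 0)/0.000402832 = 5188.2418 → code 5188 (round).
Code 5188 maps back to 0 + 5188×0.000402832 V = 2.0898926 V.
V_in − V_rec = 9.74219e-05 V = 97.42 µV.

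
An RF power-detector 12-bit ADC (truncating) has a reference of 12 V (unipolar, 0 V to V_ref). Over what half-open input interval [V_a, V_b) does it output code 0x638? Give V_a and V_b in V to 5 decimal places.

LSB = 12/2^12 = 2.930 mV.
Code 0x638 = 1592 decimal.
V_a = V_low + 1592·LSB = 4.66406 V; V_b = V_low + 1593·LSB = 4.66699 V.

[4.66406 V, 4.66699 V)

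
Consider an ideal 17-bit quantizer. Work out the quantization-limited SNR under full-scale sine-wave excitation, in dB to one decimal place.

104.1 dB

SNR ≈ 6.02·N + 1.76 dB = 6.02·17 + 1.76 = 104.10 dB.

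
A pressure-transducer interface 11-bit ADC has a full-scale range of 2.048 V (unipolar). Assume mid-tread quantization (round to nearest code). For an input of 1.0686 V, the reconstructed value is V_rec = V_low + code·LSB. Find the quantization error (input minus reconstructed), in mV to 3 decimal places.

-0.400 mV

LSB = 2.048/2^11 = 1.000 mV.
(V_in − V_low)/LSB = (1.0686 − 0)/0.001 = 1068.6000 → code 1069 (round).
Code 1069 maps back to 0 + 1069×0.001 V = 1.069 V.
Error = 1.0686 − 1.069 = -0.0004 V = -0.400 mV.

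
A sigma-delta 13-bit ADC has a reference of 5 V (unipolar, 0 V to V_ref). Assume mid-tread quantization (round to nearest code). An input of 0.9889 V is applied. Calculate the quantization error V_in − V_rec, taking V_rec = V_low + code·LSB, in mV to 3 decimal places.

0.130 mV

LSB = 5/2^13 = 0.610 mV.
(V_in − V_low)/LSB = (0.9889 − 0)/0.000610352 = 1620.2138 → code 1620 (round).
Reconstructed: 0.98876953 V.
Difference: 0.000130469 V → 0.130 mV.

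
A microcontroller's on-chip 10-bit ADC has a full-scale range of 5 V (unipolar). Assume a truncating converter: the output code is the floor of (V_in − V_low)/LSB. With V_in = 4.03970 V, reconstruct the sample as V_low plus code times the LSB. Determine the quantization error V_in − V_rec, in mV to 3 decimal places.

Step size: 5 V ÷ 2^10 = 4.883 mV.
Scaled input = 827.3306 LSBs, so code = 827.
V_rec = 0 + 827·0.00488281 = 4.0380859 V.
Difference: 0.00161406 V → 1.614 mV.

1.614 mV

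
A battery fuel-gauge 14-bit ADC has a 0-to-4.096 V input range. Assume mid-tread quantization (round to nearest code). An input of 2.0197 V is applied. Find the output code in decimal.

LSB = 4.096 V / 16384 = 250.00 µV.
(V_in − V_low)/LSB = (2.0197 − 0) / 0.00025 = 8078.800.
Round → code 8079.

code 8079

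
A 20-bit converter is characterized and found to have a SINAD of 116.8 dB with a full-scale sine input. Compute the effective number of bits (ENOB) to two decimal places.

19.11 bits

ENOB = (SINAD − 1.76) / 6.02 = (116.8 − 1.76)/6.02 = 19.110.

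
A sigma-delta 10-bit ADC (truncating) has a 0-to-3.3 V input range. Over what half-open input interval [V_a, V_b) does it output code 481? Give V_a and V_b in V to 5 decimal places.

[1.55010 V, 1.55332 V)

LSB = 3.3/2^10 = 3.223 mV.
V_a = V_low + 481·LSB = 1.5501 V; V_b = V_low + 482·LSB = 1.55332 V.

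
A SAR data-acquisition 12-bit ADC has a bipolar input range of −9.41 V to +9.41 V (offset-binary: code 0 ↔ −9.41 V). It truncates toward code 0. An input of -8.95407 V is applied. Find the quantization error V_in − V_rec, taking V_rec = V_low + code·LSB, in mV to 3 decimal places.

1.052 mV

LSB = 18.82/2^12 = 4.595 mV.
(V_in − V_low)/LSB = (-8.95407 − (−9.41))/0.00459473 = 99.2290 → code 99 (floor).
Reconstructed: -8.9551221 V.
Difference: 0.00105207 V → 1.052 mV.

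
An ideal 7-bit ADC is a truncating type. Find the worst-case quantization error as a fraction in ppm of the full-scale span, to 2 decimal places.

Truncating → worst-case error = 1 LSB = V_FS/2^7, so 1e+06/128 = 7812.5 ppm of full scale.

7812.50 ppm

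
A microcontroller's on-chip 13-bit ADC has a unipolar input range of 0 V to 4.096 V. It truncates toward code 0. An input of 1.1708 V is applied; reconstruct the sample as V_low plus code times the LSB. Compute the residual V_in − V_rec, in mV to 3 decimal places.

LSB = 4.096/2^13 = 0.500 mV.
(V_in − V_low)/LSB = (1.1708 − 0)/0.0005 = 2341.6000 → code 2341 (floor).
V_rec = 0 + 2341·0.0005 = 1.1705 V.
V_in − V_rec = 0.0003 V = 0.300 mV.

0.300 mV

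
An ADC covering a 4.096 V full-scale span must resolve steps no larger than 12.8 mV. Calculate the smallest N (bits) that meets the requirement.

Number of steps required ≥ 4.096 V / 12.8 mV = 320.00.
Need 2^N ≥ 320.00; 2^8 = 256, 2^9 = 512.
Minimum N = 9.

9 bits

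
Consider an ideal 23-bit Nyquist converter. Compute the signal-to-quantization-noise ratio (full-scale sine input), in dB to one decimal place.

SNR ≈ 6.02·N + 1.76 dB = 6.02·23 + 1.76 = 140.22 dB.

140.2 dB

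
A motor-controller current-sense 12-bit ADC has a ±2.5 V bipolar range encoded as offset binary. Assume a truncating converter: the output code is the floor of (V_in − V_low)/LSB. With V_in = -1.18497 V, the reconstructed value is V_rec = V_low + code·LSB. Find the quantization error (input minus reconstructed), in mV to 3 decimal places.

0.333 mV

LSB = 5/2^12 = 1.221 mV.
(-1.18497 − (−2.5))/0.0012207 = 1077.2726; ⌊·⌋ gives code 1077.
V_rec = (−2.5) + 1077·0.0012207 = -1.1853027 V.
Difference: 0.000332734 V → 0.333 mV.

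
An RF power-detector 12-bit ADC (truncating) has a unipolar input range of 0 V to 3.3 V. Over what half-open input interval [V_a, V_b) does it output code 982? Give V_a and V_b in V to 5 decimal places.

LSB = 3.3/2^12 = 0.806 mV.
V_a = V_low + 982·LSB = 0.791162 V; V_b = V_low + 983·LSB = 0.791968 V.

[0.79116 V, 0.79197 V)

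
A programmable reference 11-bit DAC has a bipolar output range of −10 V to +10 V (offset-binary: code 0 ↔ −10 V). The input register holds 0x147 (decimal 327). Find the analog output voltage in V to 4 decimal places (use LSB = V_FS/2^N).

-6.8066 V

LSB = 20 V / 2^11 = 9.766 mV.
Code 0x147 = 327 decimal.
V_out = (−10) + 327 × 0.00976562 V = -6.80664 V.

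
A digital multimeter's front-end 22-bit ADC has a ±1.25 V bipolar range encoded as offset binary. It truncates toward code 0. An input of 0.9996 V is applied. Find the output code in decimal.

LSB = 2.5 V / 4194304 = 0.60 µV.
(V_in − V_low)/LSB = (0.9996 − (−1.25)) / 5.96046e-07 = 3774202.511.
So the output code is 3774202.

code 3774202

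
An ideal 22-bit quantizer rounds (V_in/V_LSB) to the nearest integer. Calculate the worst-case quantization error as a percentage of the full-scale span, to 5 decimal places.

0.00001 %

Rounding → worst-case error = ½ LSB = V_FS/2^23, so 100/8388608 = 1.19209e-05 % of full scale.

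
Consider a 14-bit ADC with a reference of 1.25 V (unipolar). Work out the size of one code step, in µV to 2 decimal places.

76.29 µV

Full-scale span = 1.25 V.
LSB = 1.25 / 2^14 = 1.25 / 16384 = 7.62939e-05 V = 76.29 µV.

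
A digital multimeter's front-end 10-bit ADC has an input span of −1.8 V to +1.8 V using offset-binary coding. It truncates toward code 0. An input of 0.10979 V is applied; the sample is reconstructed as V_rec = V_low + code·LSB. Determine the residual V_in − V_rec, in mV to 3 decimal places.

0.806 mV

LSB = 3.6/2^10 = 3.516 mV.
(V_in − V_low)/LSB = (0.10979 − (−1.8))/0.00351563 = 543.2292 → code 543 (floor).
Code 543 maps back to (−1.8) + 543×0.00351563 V = 0.10898437 V.
Error = 0.10979 − 0.10898437 = 0.000805625 V = 0.806 mV.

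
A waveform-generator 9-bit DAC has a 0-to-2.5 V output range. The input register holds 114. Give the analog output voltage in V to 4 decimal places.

LSB = 2.5 V / 2^9 = 4.883 mV.
V_out = 0 + 114 × 0.00488281 V = 0.556641 V.

0.5566 V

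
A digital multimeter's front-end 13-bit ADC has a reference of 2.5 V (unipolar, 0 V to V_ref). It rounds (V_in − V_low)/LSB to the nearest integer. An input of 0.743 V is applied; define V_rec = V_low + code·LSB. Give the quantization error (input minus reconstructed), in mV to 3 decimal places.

-0.103 mV

LSB = 2.5/2^13 = 305.18 µV.
(0.743 − 0)/0.000305176 = 2434.6624; round gives code 2435.
Code 2435 maps back to 0 + 2435×0.000305176 V = 0.74310303 V.
Error = 0.743 − 0.74310303 = -0.000103027 V = -0.103 mV.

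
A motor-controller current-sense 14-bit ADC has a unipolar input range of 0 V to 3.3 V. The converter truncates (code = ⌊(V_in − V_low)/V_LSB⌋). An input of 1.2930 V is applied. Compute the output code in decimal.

code 6419

With 16384 levels over 3.3 V, one step is 201.42 µV.
(1.2930 − 0) / 0.000201416 = 6419.549 LSBs.
⌊·⌋(6419.549) = 6419.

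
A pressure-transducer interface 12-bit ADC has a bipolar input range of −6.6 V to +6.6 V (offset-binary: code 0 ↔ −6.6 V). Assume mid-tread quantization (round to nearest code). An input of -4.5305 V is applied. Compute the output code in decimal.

code 642

LSB = 13.2 V / 4096 = 3.223 mV.
(-4.5305 − (−6.6)) / 0.00322266 = 642.172 LSBs.
Round → code 642.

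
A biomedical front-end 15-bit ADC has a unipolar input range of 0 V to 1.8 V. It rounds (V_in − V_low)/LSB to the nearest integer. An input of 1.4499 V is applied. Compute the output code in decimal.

code 26395

With 32768 levels over 1.8 V, one step is 54.93 µV.
Input sits at 26394.624 steps above V_low.
So the output code is 26395.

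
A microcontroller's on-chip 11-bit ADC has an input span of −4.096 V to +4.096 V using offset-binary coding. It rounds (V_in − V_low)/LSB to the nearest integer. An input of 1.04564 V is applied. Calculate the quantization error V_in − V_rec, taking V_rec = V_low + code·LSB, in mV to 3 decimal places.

Step size: 8.192 V ÷ 2^11 = 4.000 mV.
(V_in − V_low)/LSB = (1.04564 − (−4.096))/0.004 = 1285.4100 → code 1285 (round).
Reconstructed: 1.044 V.
V_in − V_rec = 0.00164 V = 1.640 mV.

1.640 mV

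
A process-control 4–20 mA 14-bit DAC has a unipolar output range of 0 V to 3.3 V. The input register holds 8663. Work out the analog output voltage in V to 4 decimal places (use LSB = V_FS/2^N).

LSB = 3.3 V / 2^14 = 201.42 µV.
V_out = 0 + 8663 × 0.000201416 V = 1.74487 V.

1.7449 V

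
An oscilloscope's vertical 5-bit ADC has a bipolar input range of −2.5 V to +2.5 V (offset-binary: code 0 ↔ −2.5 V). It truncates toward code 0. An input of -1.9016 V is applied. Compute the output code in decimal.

code 3

LSB = 5 V / 32 = 156.250 mV.
(-1.9016 − (−2.5)) / 0.15625 = 3.830 LSBs.
⌊·⌋(3.830) = 3.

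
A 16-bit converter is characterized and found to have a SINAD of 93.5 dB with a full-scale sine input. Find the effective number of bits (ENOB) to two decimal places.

15.24 bits

ENOB = (SINAD − 1.76) / 6.02 = (93.5 − 1.76)/6.02 = 15.239.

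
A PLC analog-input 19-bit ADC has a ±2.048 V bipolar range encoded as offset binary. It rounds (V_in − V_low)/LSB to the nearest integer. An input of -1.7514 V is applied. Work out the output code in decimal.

code 37965

With 524288 levels over 4.096 V, one step is 7.81 µV.
(V_in − V_low)/LSB = (-1.7514 − (−2.048)) / 7.8125e-06 = 37964.800.
round(37964.800) = 37965.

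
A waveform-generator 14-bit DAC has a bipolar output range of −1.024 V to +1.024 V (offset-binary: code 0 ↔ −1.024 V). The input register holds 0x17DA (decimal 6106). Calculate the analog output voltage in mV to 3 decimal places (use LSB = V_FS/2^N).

-260.750 mV

LSB = 2.048 V / 2^14 = 125.00 µV.
Code 0x17DA = 6106 decimal.
V_out = (−1.024) + 6106 × 0.000125 V = -0.26075 V.
= -260.750 mV.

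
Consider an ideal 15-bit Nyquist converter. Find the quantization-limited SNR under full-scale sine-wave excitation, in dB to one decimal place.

92.1 dB

SNR ≈ 6.02·N + 1.76 dB = 6.02·15 + 1.76 = 92.06 dB.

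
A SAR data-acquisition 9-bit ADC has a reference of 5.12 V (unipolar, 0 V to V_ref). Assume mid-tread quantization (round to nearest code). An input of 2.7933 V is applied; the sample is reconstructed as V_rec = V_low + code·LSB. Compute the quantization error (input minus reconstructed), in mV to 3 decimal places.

3.300 mV

LSB = 5.12/2^9 = 10.000 mV.
(V_in − V_low)/LSB = (2.7933 − 0)/0.01 = 279.3300 → code 279 (round).
V_rec = 0 + 279·0.01 = 2.79 V.
Difference: 0.0033 V → 3.300 mV.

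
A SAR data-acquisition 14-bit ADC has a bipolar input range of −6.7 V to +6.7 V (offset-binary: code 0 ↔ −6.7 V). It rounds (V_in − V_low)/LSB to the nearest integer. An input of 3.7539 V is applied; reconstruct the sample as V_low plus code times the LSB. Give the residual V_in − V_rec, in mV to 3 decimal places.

-0.128 mV

Step size: 13.4 V ÷ 2^14 = 0.818 mV.
(V_in − V_low)/LSB = (3.7539 − (−6.7))/0.000817871 = 12781.8431 → code 12782 (round).
Reconstructed: 3.7540283 V.
Difference: -0.00012832 V → -0.128 mV.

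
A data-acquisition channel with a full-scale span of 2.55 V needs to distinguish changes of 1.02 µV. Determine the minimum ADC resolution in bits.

Number of steps required ≥ 2.55 V / 1.02 µV = 2500000.00.
Need 2^N ≥ 2500000.00; 2^21 = 2097152, 2^22 = 4194304.
Minimum N = 22.

22 bits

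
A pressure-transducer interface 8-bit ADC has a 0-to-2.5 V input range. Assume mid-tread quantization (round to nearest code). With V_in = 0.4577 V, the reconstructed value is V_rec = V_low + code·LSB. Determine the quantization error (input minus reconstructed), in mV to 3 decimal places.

-1.284 mV

One LSB is 2.5 V / 256 = 9.766 mV.
(V_in − V_low)/LSB = (0.4577 − 0)/0.00976562 = 46.8685 → code 47 (round).
Code 47 maps back to 0 + 47×0.00976562 V = 0.45898438 V.
Error = 0.4577 − 0.45898438 = -0.00128437 V = -1.284 mV.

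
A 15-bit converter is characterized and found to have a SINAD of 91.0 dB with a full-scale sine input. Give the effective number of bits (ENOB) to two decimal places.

14.82 bits

ENOB = (SINAD − 1.76) / 6.02 = (91.0 − 1.76)/6.02 = 14.824.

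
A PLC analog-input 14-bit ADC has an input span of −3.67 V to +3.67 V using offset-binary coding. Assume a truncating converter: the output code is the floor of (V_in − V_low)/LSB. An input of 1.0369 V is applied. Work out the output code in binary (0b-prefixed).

Full-scale span = 7.34 V; LSB = 7.34/2^14 = 448.00 µV.
Input sits at 10506.519 steps above V_low.
Floor → code 10506.
In binary (0b-prefixed): 0b10100100001010.

code 0b10100100001010 (decimal 10506)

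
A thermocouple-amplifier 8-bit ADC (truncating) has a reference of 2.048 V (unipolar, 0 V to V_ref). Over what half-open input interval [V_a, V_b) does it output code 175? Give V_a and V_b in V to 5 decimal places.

LSB = 2.048/2^8 = 8.000 mV.
V_a = V_low + 175·LSB = 1.4 V; V_b = V_low + 176·LSB = 1.408 V.

[1.40000 V, 1.40800 V)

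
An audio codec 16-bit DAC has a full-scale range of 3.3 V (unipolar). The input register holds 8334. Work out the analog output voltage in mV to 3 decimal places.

419.650 mV

LSB = 3.3 V / 2^16 = 50.35 µV.
V_out = 0 + 8334 × 5.0354e-05 V = 0.41965 V.
= 419.650 mV.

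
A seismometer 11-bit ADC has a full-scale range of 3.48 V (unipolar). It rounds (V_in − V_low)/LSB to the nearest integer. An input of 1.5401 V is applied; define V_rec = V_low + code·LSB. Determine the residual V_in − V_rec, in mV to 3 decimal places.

0.608 mV

One LSB is 3.48 V / 2048 = 1.699 mV.
(V_in − V_low)/LSB = (1.5401 − 0)/0.00169922 = 906.3577 → code 906 (round).
V_rec = 0 + 906·0.00169922 = 1.5394922 V.
V_in − V_rec = 0.000607812 V = 0.608 mV.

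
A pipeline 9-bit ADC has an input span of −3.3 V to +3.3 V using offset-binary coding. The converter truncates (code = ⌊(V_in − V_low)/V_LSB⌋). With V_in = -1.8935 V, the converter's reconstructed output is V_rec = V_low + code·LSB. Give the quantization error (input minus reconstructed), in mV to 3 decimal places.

LSB = 6.6/2^9 = 12.891 mV.
(-1.8935 − (−3.3))/0.0128906 = 109.1103; ⌊·⌋ gives code 109.
V_rec = (−3.3) + 109·0.0128906 = -1.8949219 V.
Difference: 0.00142187 V → 1.422 mV.

1.422 mV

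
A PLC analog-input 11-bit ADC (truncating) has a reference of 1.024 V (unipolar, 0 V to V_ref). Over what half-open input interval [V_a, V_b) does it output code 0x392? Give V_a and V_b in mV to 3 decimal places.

LSB = 1.024/2^11 = 0.500 mV.
Code 0x392 = 914 decimal.
V_a = V_low + 914·LSB = 0.457 V; V_b = V_low + 915·LSB = 0.4575 V.

[457.000 mV, 457.500 mV)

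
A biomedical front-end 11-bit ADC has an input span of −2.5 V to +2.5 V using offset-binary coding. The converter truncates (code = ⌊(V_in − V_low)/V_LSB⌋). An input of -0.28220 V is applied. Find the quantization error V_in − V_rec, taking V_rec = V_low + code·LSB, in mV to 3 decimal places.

Step size: 5 V ÷ 2^11 = 2.441 mV.
(V_in − V_low)/LSB = (-0.28220 − (−2.5))/0.00244141 = 908.4109 → code 908 (floor).
Code 908 maps back to (−2.5) + 908×0.00244141 V = -0.28320312 V.
V_in − V_rec = 0.00100312 V = 1.003 mV.

1.003 mV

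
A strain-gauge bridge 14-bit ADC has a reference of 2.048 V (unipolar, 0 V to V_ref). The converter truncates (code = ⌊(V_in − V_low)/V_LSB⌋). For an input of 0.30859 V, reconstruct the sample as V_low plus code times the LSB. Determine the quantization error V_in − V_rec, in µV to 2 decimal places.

90.00 µV

LSB = 2.048/2^14 = 125.00 µV.
(V_in − V_low)/LSB = (0.30859 − 0)/0.000125 = 2468.7200 → code 2468 (floor).
Code 2468 maps back to 0 + 2468×0.000125 V = 0.3085 V.
Difference: 9e-05 V → 90.00 µV.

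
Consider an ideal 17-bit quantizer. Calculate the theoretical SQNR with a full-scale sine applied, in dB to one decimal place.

104.1 dB

SNR ≈ 6.02·N + 1.76 dB = 6.02·17 + 1.76 = 104.10 dB.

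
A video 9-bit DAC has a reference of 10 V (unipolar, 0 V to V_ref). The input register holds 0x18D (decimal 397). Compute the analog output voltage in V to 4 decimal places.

LSB = 10 V / 2^9 = 19.531 mV.
Code 0x18D = 397 decimal.
V_out = 0 + 397 × 0.0195312 V = 7.75391 V.

7.7539 V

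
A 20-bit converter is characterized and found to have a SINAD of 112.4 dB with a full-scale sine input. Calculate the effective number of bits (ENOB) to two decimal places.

ENOB = (SINAD − 1.76) / 6.02 = (112.4 − 1.76)/6.02 = 18.379.

18.38 bits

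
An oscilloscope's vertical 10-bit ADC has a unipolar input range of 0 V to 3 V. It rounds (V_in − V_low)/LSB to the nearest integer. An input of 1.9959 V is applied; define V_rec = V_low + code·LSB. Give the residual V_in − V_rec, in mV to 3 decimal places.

Step size: 3 V ÷ 2^10 = 2.930 mV.
Scaled input = 681.2672 LSBs, so code = 681.
Code 681 maps back to 0 + 681×0.00292969 V = 1.9951172 V.
Error = 1.9959 − 1.9951172 = 0.000782812 V = 0.783 mV.

0.783 mV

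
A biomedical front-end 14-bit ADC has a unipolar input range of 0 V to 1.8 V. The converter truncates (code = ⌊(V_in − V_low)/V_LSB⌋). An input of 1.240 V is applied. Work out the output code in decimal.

code 11286

LSB = 1.8 V / 16384 = 109.86 µV.
(V_in − V_low)/LSB = (1.240 − 0) / 0.000109863 = 11286.756.
⌊·⌋(11286.756) = 11286.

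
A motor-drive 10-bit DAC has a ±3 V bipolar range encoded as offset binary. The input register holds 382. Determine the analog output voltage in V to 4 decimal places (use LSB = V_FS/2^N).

LSB = 6 V / 2^10 = 5.859 mV.
V_out = (−3) + 382 × 0.00585938 V = -0.761719 V.

-0.7617 V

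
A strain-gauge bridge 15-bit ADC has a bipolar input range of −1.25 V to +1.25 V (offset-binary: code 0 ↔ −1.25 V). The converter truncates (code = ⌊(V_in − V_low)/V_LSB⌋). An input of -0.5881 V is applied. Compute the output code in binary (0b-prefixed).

code 0b10000111100011 (decimal 8675)

Full-scale span = 2.5 V; LSB = 2.5/2^15 = 76.29 µV.
(-0.5881 − (−1.25)) / 7.62939e-05 = 8675.656 LSBs.
Floor → code 8675.
In binary (0b-prefixed): 0b10000111100011.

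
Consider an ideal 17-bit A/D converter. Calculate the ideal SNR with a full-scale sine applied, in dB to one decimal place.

104.1 dB

SNR ≈ 6.02·N + 1.76 dB = 6.02·17 + 1.76 = 104.10 dB.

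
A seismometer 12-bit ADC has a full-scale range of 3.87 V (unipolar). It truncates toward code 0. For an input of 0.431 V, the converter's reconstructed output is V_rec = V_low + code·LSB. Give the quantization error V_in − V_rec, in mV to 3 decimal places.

0.160 mV

One LSB is 3.87 V / 4096 = 0.945 mV.
(V_in − V_low)/LSB = (0.431 − 0)/0.000944824 = 456.1695 → code 456 (floor).
V_rec = 0 + 456·0.000944824 = 0.43083984 V.
Error = 0.431 − 0.43083984 = 0.000160156 V = 0.160 mV.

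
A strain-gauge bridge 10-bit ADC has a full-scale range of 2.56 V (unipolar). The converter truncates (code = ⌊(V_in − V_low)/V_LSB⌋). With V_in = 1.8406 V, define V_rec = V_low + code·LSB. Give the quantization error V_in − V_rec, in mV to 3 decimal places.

Step size: 2.56 V ÷ 2^10 = 2.500 mV.
(1.8406 − 0)/0.0025 = 736.2400; ⌊·⌋ gives code 736.
Reconstructed: 1.84 V.
Difference: 0.0006 V → 0.600 mV.

0.600 mV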